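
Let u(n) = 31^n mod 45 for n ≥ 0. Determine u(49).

31

u(0) = 1, u(1) = 31, u(2) = 16, u(3) = 1.
The sequence repeats with period 3.
So u(49) = u(0 + ((49-0) mod 3)) = u(1) = 31.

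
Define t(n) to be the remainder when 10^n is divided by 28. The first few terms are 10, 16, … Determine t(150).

8

We have t(1) = 10,  t(2) = 16,  t(3) = 20,  t(4) = 4,  t(5) = 12,  t(6) = 8,  t(7) = 24,  t(8) = 16.
Since t(8) = t(2) = 16, the sequence is eventually periodic: after a pre-period of length 1 it cycles with period 6.
For n ≥ 2, t(n) depends only on (n - 2) mod 6. (150 - 2) mod 6 = 4, so t(150) = t(6) = 8.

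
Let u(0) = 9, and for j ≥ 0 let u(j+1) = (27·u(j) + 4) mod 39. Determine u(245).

We have u(0) = 9, u(1) = 13, u(2) = 4, u(3) = 34, u(4) = 25, u(5) = 16, u(6) = 7, u(7) = 37, u(8) = 28, u(9) = 19, u(10) = 10, u(11) = 1, u(12) = 31, u(13) = 22, u(14) = 13.
Since u(14) = u(1) = 13, the sequence is eventually periodic: after a pre-period of length 1 it cycles with period 13.
For j ≥ 1, u(j) depends only on (j - 1) mod 13. (245 - 1) mod 13 = 10, so u(245) = u(11) = 1.

1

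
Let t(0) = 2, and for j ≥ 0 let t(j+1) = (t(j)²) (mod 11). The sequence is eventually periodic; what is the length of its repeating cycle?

Computing terms: t(0) = 2, t(1) = 4, t(2) = 5, t(3) = 3, t(4) = 9, t(5) = 4.
Since t(5) = t(1) = 4, the sequence is eventually periodic: after a pre-period of length 1 it cycles with period 4.

4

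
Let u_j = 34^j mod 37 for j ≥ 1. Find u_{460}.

We have u_1 = 34; u_2 = 9; u_3 = 10; u_4 = 7; u_5 = 16; u_6 = 26; u_7 = 33; u_8 = 12; u_9 = 1; u_{10} = 34.
The sequence repeats with period 9.
(460 - 1) mod 9 = 0, so u_{460} = u_1 = 34.

34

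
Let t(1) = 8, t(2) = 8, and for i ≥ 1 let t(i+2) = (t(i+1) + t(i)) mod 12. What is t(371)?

t(1) = 8, t(2) = 8, t(3) = 4, t(4) = 0, t(5) = 4, t(6) = 4, t(7) = 8, t(8) = 0, t(9) = 8, t(10) = 8.
The sequence repeats with period 8.
(371 - 1) mod 8 = 2, so t(371) = t(3) = 4.

4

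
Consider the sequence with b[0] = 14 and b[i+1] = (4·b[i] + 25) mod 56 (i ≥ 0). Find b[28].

53

We have b[0] = 14, b[1] = 25, b[2] = 13, b[3] = 21, b[4] = 53, b[5] = 13.
Since b[5] = b[2] = 13, the sequence is eventually periodic: after a pre-period of length 2 it cycles with period 3.
For i ≥ 2, b[i] depends only on (i - 2) mod 3. (28 - 2) mod 3 = 2, so b[28] = b[4] = 53.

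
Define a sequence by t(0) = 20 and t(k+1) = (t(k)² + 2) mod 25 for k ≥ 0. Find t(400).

11

Listing terms: t(0) = 20; t(1) = 2; t(2) = 6; t(3) = 13; t(4) = 21; t(5) = 18; t(6) = 1; t(7) = 3; t(8) = 11; t(9) = 23; t(10) = 6.
Since t(10) = t(2) = 6, the sequence is eventually periodic: after a pre-period of length 2 it cycles with period 8.
For k ≥ 2, t(k) depends only on (k - 2) mod 8. (400 - 2) mod 8 = 6, so t(400) = t(8) = 11.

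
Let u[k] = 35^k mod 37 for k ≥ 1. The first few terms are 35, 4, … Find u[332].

34

Computing terms: u[1] = 35, u[2] = 4, u[3] = 29, u[4] = 16, u[5] = 5, u[6] = 27, u[7] = 20, u[8] = 34, u[9] = 6, u[10] = 25, u[11] = 24, u[12] = 26, u[13] = 22, u[14] = 30, u[15] = 14, u[16] = 9, u[17] = 19, u[18] = 36, u[19] = 2, u[20] = 33, u[21] = 8, u[22] = 21, u[23] = 32, u[24] = 10, u[25] = 17, u[26] = 3, u[27] = 31, u[28] = 12, u[29] = 13, u[30] = 11, u[31] = 15, u[32] = 7, u[33] = 23, u[34] = 28, u[35] = 18, u[36] = 1, u[37] = 35.
The sequence repeats with period 36.
So u[332] = u[1 + ((332-1) mod 36)] = u[8] = 34.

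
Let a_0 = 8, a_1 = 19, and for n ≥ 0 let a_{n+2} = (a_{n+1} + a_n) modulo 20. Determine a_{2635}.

a_0 = 8; a_1 = 19; a_2 = 7; a_3 = 6; a_4 = 13; a_5 = 19; a_6 = 12; a_7 = 11; a_8 = 3; a_9 = 14; a_{10} = 17; a_{11} = 11; a_{12} = 8; a_{13} = 19.
The sequence repeats with period 12.
So a_{2635} = a_{0 + ((2635-0) mod 12)} = a_7 = 11.

11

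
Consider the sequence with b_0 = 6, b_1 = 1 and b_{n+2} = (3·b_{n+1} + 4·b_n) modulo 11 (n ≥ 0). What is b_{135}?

We have b_0 = 6,  b_1 = 1,  b_2 = 5,  b_3 = 8,  b_4 = 0,  b_5 = 10,  b_6 = 8,  b_7 = 9,  b_8 = 4,  b_9 = 4,  b_{10} = 6,  b_{11} = 1.
The sequence repeats with period 10.
(135 - 0) mod 10 = 5, so b_{135} = b_5 = 10.

10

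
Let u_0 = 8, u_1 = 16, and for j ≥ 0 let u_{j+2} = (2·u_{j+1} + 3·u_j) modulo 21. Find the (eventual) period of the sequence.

6

We have u_0 = 8; u_1 = 16; u_2 = 14; u_3 = 13; u_4 = 5; u_5 = 7; u_6 = 8; u_7 = 16.
Since (u_6, u_7) = (u_0, u_1) = (8, 16) (two consecutive terms determine the rest), the sequence is periodic with period 6.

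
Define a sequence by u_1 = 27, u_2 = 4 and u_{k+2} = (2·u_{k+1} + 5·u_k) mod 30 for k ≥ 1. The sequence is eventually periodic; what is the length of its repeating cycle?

12

Computing terms: u_1 = 27; u_2 = 4; u_3 = 23; u_4 = 6; u_5 = 7; u_6 = 14; u_7 = 3; u_8 = 16; u_9 = 17; u_{10} = 24; u_{11} = 13; u_{12} = 26; u_{13} = 27; u_{14} = 4.
Since (u_{13}, u_{14}) = (u_1, u_2) = (27, 4) (two consecutive terms determine the rest), the sequence is periodic with period 12.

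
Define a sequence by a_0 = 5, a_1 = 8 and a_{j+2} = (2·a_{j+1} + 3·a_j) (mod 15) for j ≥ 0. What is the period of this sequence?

a_0 = 5; a_1 = 8; a_2 = 1; a_3 = 11; a_4 = 10; a_5 = 8; a_6 = 1.
Since (a_5, a_6) = (a_1, a_2) = (8, 1) (two consecutive terms determine the rest), the sequence is eventually periodic: after a pre-period of length 1 it cycles with period 4.

4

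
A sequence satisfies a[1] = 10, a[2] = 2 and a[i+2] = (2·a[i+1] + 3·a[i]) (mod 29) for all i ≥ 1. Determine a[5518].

We have a[1] = 10; a[2] = 2; a[3] = 5; a[4] = 16; a[5] = 18; a[6] = 26; a[7] = 19; a[8] = 0; a[9] = 28; a[10] = 27; a[11] = 22; a[12] = 9; a[13] = 26; a[14] = 21; a[15] = 4; a[16] = 13; a[17] = 9; a[18] = 28; a[19] = 25; a[20] = 18; a[21] = 24; a[22] = 15; a[23] = 15; a[24] = 17; a[25] = 21; a[26] = 6; a[27] = 17; a[28] = 23; a[29] = 10; a[30] = 2.
Since (a[29], a[30]) = (a[1], a[2]) = (10, 2) (two consecutive terms determine the rest), the sequence is periodic with period 28.
(5518 - 1) mod 28 = 1, so a[5518] = a[2] = 2.

2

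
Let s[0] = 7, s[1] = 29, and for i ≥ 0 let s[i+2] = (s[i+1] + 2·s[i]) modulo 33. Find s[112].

Computing terms: s[0] = 7,  s[1] = 29,  s[2] = 10,  s[3] = 2,  s[4] = 22,  s[5] = 26,  s[6] = 4,  s[7] = 23,  s[8] = 31,  s[9] = 11,  s[10] = 7,  s[11] = 29.
Since (s[10], s[11]) = (s[0], s[1]) = (7, 29) (two consecutive terms determine the rest), the sequence is periodic with period 10.
(112 - 0) mod 10 = 2, so s[112] = s[2] = 10.

10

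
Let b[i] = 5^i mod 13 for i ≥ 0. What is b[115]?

Computing terms: b[0] = 1, b[1] = 5, b[2] = 12, b[3] = 8, b[4] = 1.
Since b[4] = b[0] = 1, the sequence is periodic with period 4.
(115 - 0) mod 4 = 3, so b[115] = b[3] = 8.

8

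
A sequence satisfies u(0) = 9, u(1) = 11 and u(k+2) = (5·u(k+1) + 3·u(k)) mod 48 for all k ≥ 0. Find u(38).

34

Computing terms: u(0) = 9; u(1) = 11; u(2) = 34; u(3) = 11; u(4) = 13; u(5) = 2; u(6) = 1; u(7) = 11; u(8) = 10; u(9) = 35; u(10) = 13; u(11) = 26; u(12) = 25; u(13) = 11; u(14) = 34.
Since (u(13), u(14)) = (u(1), u(2)) = (11, 34) (two consecutive terms determine the rest), the sequence is eventually periodic: after a pre-period of length 1 it cycles with period 12.
For k ≥ 1, u(k) depends only on (k - 1) mod 12. (38 - 1) mod 12 = 1, so u(38) = u(2) = 34.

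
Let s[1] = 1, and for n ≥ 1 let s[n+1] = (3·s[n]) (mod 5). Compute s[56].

2

Computing terms: s[1] = 1; s[2] = 3; s[3] = 4; s[4] = 2; s[5] = 1.
Since s[5] = s[1] = 1, the sequence is periodic with period 4.
(56 - 1) mod 4 = 3, so s[56] = s[4] = 2.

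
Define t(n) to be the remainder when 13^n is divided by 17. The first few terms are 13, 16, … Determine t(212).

1

Computing terms: t(1) = 13, t(2) = 16, t(3) = 4, t(4) = 1, t(5) = 13.
The sequence repeats with period 4.
So t(212) = t(1 + ((212-1) mod 4)) = t(4) = 1.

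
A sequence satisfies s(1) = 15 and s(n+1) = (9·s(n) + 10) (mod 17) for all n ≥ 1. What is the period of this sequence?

Listing terms: s(1) = 15; s(2) = 9; s(3) = 6; s(4) = 13; s(5) = 8; s(6) = 14; s(7) = 0; s(8) = 10; s(9) = 15.
The sequence repeats with period 8.

8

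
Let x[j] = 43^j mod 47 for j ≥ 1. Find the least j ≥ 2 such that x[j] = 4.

24

x[1] = 43,  x[2] = 16,  x[3] = 30,  x[4] = 21,  x[5] = 10,  x[6] = 7,  x[7] = 19,  x[8] = 18,  x[9] = 22,  x[10] = 6,  x[11] = 23,  x[12] = 2,  x[13] = 39,  x[14] = 32,  x[15] = 13,  x[16] = 42,  x[17] = 20,  x[18] = 14,  x[19] = 38,  x[20] = 36,  x[21] = 44,  x[22] = 12,  x[23] = 46,  x[24] = 4,  x[25] = 31,  x[26] = 17,  x[27] = 26,  x[28] = 37,  x[29] = 40,  x[30] = 28,  x[31] = 29,  x[32] = 25,  x[33] = 41,  x[34] = 24,  x[35] = 45,  x[36] = 8,  x[37] = 15,  x[38] = 34,  x[39] = 5,  x[40] = 27,  x[41] = 33,  x[42] = 9,  x[43] = 11,  x[44] = 3,  x[45] = 35,  x[46] = 1,  x[47] = 43.
The sequence repeats with period 46.
The value 4 first appears (with j ≥ 2) at x[24].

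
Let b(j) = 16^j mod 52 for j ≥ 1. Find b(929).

Listing terms: b(1) = 16; b(2) = 48; b(3) = 40; b(4) = 16.
The sequence repeats with period 3.
(929 - 1) mod 3 = 1, so b(929) = b(2) = 48.

48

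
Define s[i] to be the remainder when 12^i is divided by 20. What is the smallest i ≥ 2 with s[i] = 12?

s[1] = 12,  s[2] = 4,  s[3] = 8,  s[4] = 16,  s[5] = 12.
Since s[5] = s[1] = 12, the sequence is periodic with period 4.
The value 12 next appears (with i ≥ 2) at s[5].

5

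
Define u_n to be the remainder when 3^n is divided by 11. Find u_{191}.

u_1 = 3,  u_2 = 9,  u_3 = 5,  u_4 = 4,  u_5 = 1,  u_6 = 3.
The sequence repeats with period 5.
So u_{191} = u_{1 + ((191-1) mod 5)} = u_1 = 3.

3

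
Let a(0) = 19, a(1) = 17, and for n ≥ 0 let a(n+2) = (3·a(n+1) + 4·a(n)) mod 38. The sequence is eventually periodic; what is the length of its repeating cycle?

18

a(0) = 19; a(1) = 17; a(2) = 13; a(3) = 31; a(4) = 31; a(5) = 27; a(6) = 15; a(7) = 1; a(8) = 25; a(9) = 3; a(10) = 33; a(11) = 35; a(12) = 9; a(13) = 15; a(14) = 5; a(15) = 37; a(16) = 17; a(17) = 9; a(18) = 19; a(19) = 17.
Since (a(18), a(19)) = (a(0), a(1)) = (19, 17) (two consecutive terms determine the rest), the sequence is periodic with period 18.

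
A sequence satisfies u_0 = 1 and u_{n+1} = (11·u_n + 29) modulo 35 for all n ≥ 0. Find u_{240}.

Computing terms: u_0 = 1,  u_1 = 5,  u_2 = 14,  u_3 = 8,  u_4 = 12,  u_5 = 21,  u_6 = 15,  u_7 = 19,  u_8 = 28,  u_9 = 22,  u_{10} = 26,  u_{11} = 0,  u_{12} = 29,  u_{13} = 33,  u_{14} = 7,  u_{15} = 1.
The sequence repeats with period 15.
(240 - 0) mod 15 = 0, so u_{240} = u_0 = 1.

1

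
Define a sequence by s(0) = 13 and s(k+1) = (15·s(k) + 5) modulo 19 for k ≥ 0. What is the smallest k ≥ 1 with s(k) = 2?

15

Listing terms: s(0) = 13; s(1) = 10; s(2) = 3; s(3) = 12; s(4) = 14; s(5) = 6; s(6) = 0; s(7) = 5; s(8) = 4; s(9) = 8; s(10) = 11; s(11) = 18; s(12) = 9; s(13) = 7; s(14) = 15; s(15) = 2; s(16) = 16; s(17) = 17; s(18) = 13.
Since s(18) = s(0) = 13, the sequence is periodic with period 18.
The value 2 first appears (with k ≥ 1) at s(15).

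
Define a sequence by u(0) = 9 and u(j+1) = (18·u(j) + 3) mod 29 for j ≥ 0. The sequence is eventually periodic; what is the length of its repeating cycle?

28

Computing terms: u(0) = 9, u(1) = 20, u(2) = 15, u(3) = 12, u(4) = 16, u(5) = 1, u(6) = 21, u(7) = 4, u(8) = 17, u(9) = 19, u(10) = 26, u(11) = 7, u(12) = 13, u(13) = 5, u(14) = 6, u(15) = 24, u(16) = 0, u(17) = 3, u(18) = 28, u(19) = 14, u(20) = 23, u(21) = 11, u(22) = 27, u(23) = 25, u(24) = 18, u(25) = 8, u(26) = 2, u(27) = 10, u(28) = 9.
Since u(28) = u(0) = 9, the sequence is periodic with period 28.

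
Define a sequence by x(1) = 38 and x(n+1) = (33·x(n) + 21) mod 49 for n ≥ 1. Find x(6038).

We have x(1) = 38; x(2) = 1; x(3) = 5; x(4) = 39; x(5) = 34; x(6) = 16; x(7) = 10; x(8) = 8; x(9) = 40; x(10) = 18; x(11) = 27; x(12) = 30; x(13) = 31; x(14) = 15; x(15) = 26; x(16) = 46; x(17) = 20; x(18) = 44; x(19) = 3; x(20) = 22; x(21) = 12; x(22) = 25; x(23) = 13; x(24) = 9; x(25) = 24; x(26) = 29; x(27) = 47; x(28) = 4; x(29) = 6; x(30) = 23; x(31) = 45; x(32) = 36; x(33) = 33; x(34) = 32; x(35) = 48; x(36) = 37; x(37) = 17; x(38) = 43; x(39) = 19; x(40) = 11; x(41) = 41; x(42) = 2; x(43) = 38.
Since x(43) = x(1) = 38, the sequence is periodic with period 42.
(6038 - 1) mod 42 = 31, so x(6038) = x(32) = 36.

36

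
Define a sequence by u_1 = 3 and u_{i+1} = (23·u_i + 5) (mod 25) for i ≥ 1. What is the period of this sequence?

20

Computing terms: u_1 = 3,  u_2 = 24,  u_3 = 7,  u_4 = 16,  u_5 = 23,  u_6 = 9,  u_7 = 12,  u_8 = 6,  u_9 = 18,  u_{10} = 19,  u_{11} = 17,  u_{12} = 21,  u_{13} = 13,  u_{14} = 4,  u_{15} = 22,  u_{16} = 11,  u_{17} = 8,  u_{18} = 14,  u_{19} = 2,  u_{20} = 1,  u_{21} = 3.
Since u_{21} = u_1 = 3, the sequence is periodic with period 20.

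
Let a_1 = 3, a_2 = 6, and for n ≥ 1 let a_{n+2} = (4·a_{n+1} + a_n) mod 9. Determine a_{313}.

3

Listing terms: a_1 = 3; a_2 = 6; a_3 = 0; a_4 = 6; a_5 = 6; a_6 = 3; a_7 = 0; a_8 = 3; a_9 = 3; a_{10} = 6.
Since (a_9, a_{10}) = (a_1, a_2) = (3, 6) (two consecutive terms determine the rest), the sequence is periodic with period 8.
So a_{313} = a_{1 + ((313-1) mod 8)} = a_1 = 3.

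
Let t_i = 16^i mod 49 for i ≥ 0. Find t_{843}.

29

t_0 = 1,  t_1 = 16,  t_2 = 11,  t_3 = 29,  t_4 = 23,  t_5 = 25,  t_6 = 8,  t_7 = 30,  t_8 = 39,  t_9 = 36,  t_{10} = 37,  t_{11} = 4,  t_{12} = 15,  t_{13} = 44,  t_{14} = 18,  t_{15} = 43,  t_{16} = 2,  t_{17} = 32,  t_{18} = 22,  t_{19} = 9,  t_{20} = 46,  t_{21} = 1.
The sequence repeats with period 21.
So t_{843} = t_{0 + ((843-0) mod 21)} = t_3 = 29.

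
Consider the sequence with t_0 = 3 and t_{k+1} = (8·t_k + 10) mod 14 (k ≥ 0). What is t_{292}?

4

Computing terms: t_0 = 3; t_1 = 6; t_2 = 2; t_3 = 12; t_4 = 8; t_5 = 4; t_6 = 0; t_7 = 10; t_8 = 6.
Since t_8 = t_1 = 6, the sequence is eventually periodic: after a pre-period of length 1 it cycles with period 7.
For k ≥ 1, t_k depends only on (k - 1) mod 7. (292 - 1) mod 7 = 4, so t_{292} = t_5 = 4.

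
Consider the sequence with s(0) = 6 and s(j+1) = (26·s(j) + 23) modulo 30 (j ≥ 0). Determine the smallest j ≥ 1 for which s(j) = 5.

3

Listing terms: s(0) = 6,  s(1) = 29,  s(2) = 27,  s(3) = 5,  s(4) = 3,  s(5) = 11,  s(6) = 9,  s(7) = 17,  s(8) = 15,  s(9) = 23,  s(10) = 21,  s(11) = 29.
Since s(11) = s(1) = 29, the sequence is eventually periodic: after a pre-period of length 1 it cycles with period 10.
The value 5 first appears (with j ≥ 1) at s(3).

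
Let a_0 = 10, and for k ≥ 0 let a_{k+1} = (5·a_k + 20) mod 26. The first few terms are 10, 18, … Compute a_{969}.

18

Computing terms: a_0 = 10,  a_1 = 18,  a_2 = 6,  a_3 = 24,  a_4 = 10.
Since a_4 = a_0 = 10, the sequence is periodic with period 4.
So a_{969} = a_{0 + ((969-0) mod 4)} = a_1 = 18.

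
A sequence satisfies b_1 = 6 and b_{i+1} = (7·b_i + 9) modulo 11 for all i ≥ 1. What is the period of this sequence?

10

We have b_1 = 6,  b_2 = 7,  b_3 = 3,  b_4 = 8,  b_5 = 10,  b_6 = 2,  b_7 = 1,  b_8 = 5,  b_9 = 0,  b_{10} = 9,  b_{11} = 6.
The sequence repeats with period 10.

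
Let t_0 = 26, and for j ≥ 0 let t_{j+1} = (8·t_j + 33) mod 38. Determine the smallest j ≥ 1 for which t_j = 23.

2

Computing terms: t_0 = 26, t_1 = 13, t_2 = 23, t_3 = 27, t_4 = 21, t_5 = 11, t_6 = 7, t_7 = 13.
Since t_7 = t_1 = 13, the sequence is eventually periodic: after a pre-period of length 1 it cycles with period 6.
The value 23 first appears (with j ≥ 1) at t_2.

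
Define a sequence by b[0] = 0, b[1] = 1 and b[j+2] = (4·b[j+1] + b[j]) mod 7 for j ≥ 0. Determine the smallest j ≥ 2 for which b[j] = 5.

b[0] = 0, b[1] = 1, b[2] = 4, b[3] = 3, b[4] = 2, b[5] = 4, b[6] = 4, b[7] = 6, b[8] = 0, b[9] = 6, b[10] = 3, b[11] = 4, b[12] = 5, b[13] = 3, b[14] = 3, b[15] = 1, b[16] = 0, b[17] = 1.
Since (b[16], b[17]) = (b[0], b[1]) = (0, 1) (two consecutive terms determine the rest), the sequence is periodic with period 16.
The value 5 first appears (with j ≥ 2) at b[12].

12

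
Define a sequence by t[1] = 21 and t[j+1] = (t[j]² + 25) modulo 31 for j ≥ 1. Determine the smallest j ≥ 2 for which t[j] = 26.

3

Computing terms: t[1] = 21, t[2] = 1, t[3] = 26, t[4] = 19, t[5] = 14, t[6] = 4, t[7] = 10, t[8] = 1.
Since t[8] = t[2] = 1, the sequence is eventually periodic: after a pre-period of length 1 it cycles with period 6.
The value 26 first appears (with j ≥ 2) at t[3].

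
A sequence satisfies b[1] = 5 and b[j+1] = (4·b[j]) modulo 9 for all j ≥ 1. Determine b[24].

b[1] = 5; b[2] = 2; b[3] = 8; b[4] = 5.
The sequence repeats with period 3.
So b[24] = b[1 + ((24-1) mod 3)] = b[3] = 8.

8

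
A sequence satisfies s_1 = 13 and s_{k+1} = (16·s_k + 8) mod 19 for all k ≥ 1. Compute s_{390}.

6

Computing terms: s_1 = 13, s_2 = 7, s_3 = 6, s_4 = 9, s_5 = 0, s_6 = 8, s_7 = 3, s_8 = 18, s_9 = 11, s_{10} = 13.
Since s_{10} = s_1 = 13, the sequence is periodic with period 9.
So s_{390} = s_{1 + ((390-1) mod 9)} = s_3 = 6.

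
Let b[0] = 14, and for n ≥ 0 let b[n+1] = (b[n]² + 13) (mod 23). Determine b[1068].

b[0] = 14, b[1] = 2, b[2] = 17, b[3] = 3, b[4] = 22, b[5] = 14.
Since b[5] = b[0] = 14, the sequence is periodic with period 5.
So b[1068] = b[0 + ((1068-0) mod 5)] = b[3] = 3.

3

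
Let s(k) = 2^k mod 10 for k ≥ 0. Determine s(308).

6

s(0) = 1,  s(1) = 2,  s(2) = 4,  s(3) = 8,  s(4) = 6,  s(5) = 2.
Since s(5) = s(1) = 2, the sequence is eventually periodic: after a pre-period of length 1 it cycles with period 4.
For k ≥ 1, s(k) depends only on (k - 1) mod 4. (308 - 1) mod 4 = 3, so s(308) = s(4) = 6.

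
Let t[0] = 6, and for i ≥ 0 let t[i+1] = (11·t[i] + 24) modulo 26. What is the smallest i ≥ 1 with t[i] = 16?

t[0] = 6, t[1] = 12, t[2] = 0, t[3] = 24, t[4] = 2, t[5] = 20, t[6] = 10, t[7] = 4, t[8] = 16, t[9] = 18, t[10] = 14, t[11] = 22, t[12] = 6.
The sequence repeats with period 12.
The value 16 first appears (with i ≥ 1) at t[8].

8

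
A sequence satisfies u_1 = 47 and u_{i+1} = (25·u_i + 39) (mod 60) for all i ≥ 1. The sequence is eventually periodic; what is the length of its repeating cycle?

u_1 = 47,  u_2 = 14,  u_3 = 29,  u_4 = 44,  u_5 = 59,  u_6 = 14.
Since u_6 = u_2 = 14, the sequence is eventually periodic: after a pre-period of length 1 it cycles with period 4.

4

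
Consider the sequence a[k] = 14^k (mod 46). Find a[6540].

Computing terms: a[1] = 14,  a[2] = 12,  a[3] = 30,  a[4] = 6,  a[5] = 38,  a[6] = 26,  a[7] = 42,  a[8] = 36,  a[9] = 44,  a[10] = 18,  a[11] = 22,  a[12] = 32,  a[13] = 34,  a[14] = 16,  a[15] = 40,  a[16] = 8,  a[17] = 20,  a[18] = 4,  a[19] = 10,  a[20] = 2,  a[21] = 28,  a[22] = 24,  a[23] = 14.
Since a[23] = a[1] = 14, the sequence is periodic with period 22.
So a[6540] = a[1 + ((6540-1) mod 22)] = a[6] = 26.

26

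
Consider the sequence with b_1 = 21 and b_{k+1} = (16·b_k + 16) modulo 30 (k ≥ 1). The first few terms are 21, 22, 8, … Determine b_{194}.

4

Computing terms: b_1 = 21,  b_2 = 22,  b_3 = 8,  b_4 = 24,  b_5 = 10,  b_6 = 26,  b_7 = 12,  b_8 = 28,  b_9 = 14,  b_{10} = 0,  b_{11} = 16,  b_{12} = 2,  b_{13} = 18,  b_{14} = 4,  b_{15} = 20,  b_{16} = 6,  b_{17} = 22.
Since b_{17} = b_2 = 22, the sequence is eventually periodic: after a pre-period of length 1 it cycles with period 15.
For k ≥ 2, b_k depends only on (k - 2) mod 15. (194 - 2) mod 15 = 12, so b_{194} = b_{14} = 4.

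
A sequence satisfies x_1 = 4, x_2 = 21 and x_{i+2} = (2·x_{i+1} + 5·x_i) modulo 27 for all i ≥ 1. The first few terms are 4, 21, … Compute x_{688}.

x_1 = 4,  x_2 = 21,  x_3 = 8,  x_4 = 13,  x_5 = 12,  x_6 = 8,  x_7 = 22,  x_8 = 3,  x_9 = 8,  x_{10} = 4,  x_{11} = 21.
Since (x_{10}, x_{11}) = (x_1, x_2) = (4, 21) (two consecutive terms determine the rest), the sequence is periodic with period 9.
So x_{688} = x_{1 + ((688-1) mod 9)} = x_4 = 13.

13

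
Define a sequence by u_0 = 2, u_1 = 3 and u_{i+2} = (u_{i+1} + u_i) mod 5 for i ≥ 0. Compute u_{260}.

2

Computing terms: u_0 = 2,  u_1 = 3,  u_2 = 0,  u_3 = 3,  u_4 = 3,  u_5 = 1,  u_6 = 4,  u_7 = 0,  u_8 = 4,  u_9 = 4,  u_{10} = 3,  u_{11} = 2,  u_{12} = 0,  u_{13} = 2,  u_{14} = 2,  u_{15} = 4,  u_{16} = 1,  u_{17} = 0,  u_{18} = 1,  u_{19} = 1,  u_{20} = 2,  u_{21} = 3.
The sequence repeats with period 20.
So u_{260} = u_{0 + ((260-0) mod 20)} = u_0 = 2.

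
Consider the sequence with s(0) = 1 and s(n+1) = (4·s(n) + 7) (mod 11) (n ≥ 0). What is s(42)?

7

We have s(0) = 1; s(1) = 0; s(2) = 7; s(3) = 2; s(4) = 4; s(5) = 1.
Since s(5) = s(0) = 1, the sequence is periodic with period 5.
So s(42) = s(0 + ((42-0) mod 5)) = s(2) = 7.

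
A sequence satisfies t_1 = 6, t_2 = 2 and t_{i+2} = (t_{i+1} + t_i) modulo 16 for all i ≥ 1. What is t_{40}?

10

Computing terms: t_1 = 6,  t_2 = 2,  t_3 = 8,  t_4 = 10,  t_5 = 2,  t_6 = 12,  t_7 = 14,  t_8 = 10,  t_9 = 8,  t_{10} = 2,  t_{11} = 10,  t_{12} = 12,  t_{13} = 6,  t_{14} = 2.
Since (t_{13}, t_{14}) = (t_1, t_2) = (6, 2) (two consecutive terms determine the rest), the sequence is periodic with period 12.
(40 - 1) mod 12 = 3, so t_{40} = t_4 = 10.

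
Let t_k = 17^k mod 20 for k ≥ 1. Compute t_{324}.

1

Computing terms: t_1 = 17,  t_2 = 9,  t_3 = 13,  t_4 = 1,  t_5 = 17.
Since t_5 = t_1 = 17, the sequence is periodic with period 4.
(324 - 1) mod 4 = 3, so t_{324} = t_4 = 1.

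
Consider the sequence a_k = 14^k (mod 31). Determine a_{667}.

Computing terms: a_1 = 14; a_2 = 10; a_3 = 16; a_4 = 7; a_5 = 5; a_6 = 8; a_7 = 19; a_8 = 18; a_9 = 4; a_{10} = 25; a_{11} = 9; a_{12} = 2; a_{13} = 28; a_{14} = 20; a_{15} = 1; a_{16} = 14.
Since a_{16} = a_1 = 14, the sequence is periodic with period 15.
(667 - 1) mod 15 = 6, so a_{667} = a_7 = 19.

19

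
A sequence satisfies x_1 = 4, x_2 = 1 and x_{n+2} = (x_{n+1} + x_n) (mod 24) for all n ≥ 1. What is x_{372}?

21

Listing terms: x_1 = 4, x_2 = 1, x_3 = 5, x_4 = 6, x_5 = 11, x_6 = 17, x_7 = 4, x_8 = 21, x_9 = 1, x_{10} = 22, x_{11} = 23, x_{12} = 21, x_{13} = 20, x_{14} = 17, x_{15} = 13, x_{16} = 6, x_{17} = 19, x_{18} = 1, x_{19} = 20, x_{20} = 21, x_{21} = 17, x_{22} = 14, x_{23} = 7, x_{24} = 21, x_{25} = 4, x_{26} = 1.
The sequence repeats with period 24.
(372 - 1) mod 24 = 11, so x_{372} = x_{12} = 21.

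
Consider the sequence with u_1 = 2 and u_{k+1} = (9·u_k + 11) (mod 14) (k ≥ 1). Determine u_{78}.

Computing terms: u_1 = 2,  u_2 = 1,  u_3 = 6,  u_4 = 9,  u_5 = 8,  u_6 = 13,  u_7 = 2.
The sequence repeats with period 6.
(78 - 1) mod 6 = 5, so u_{78} = u_6 = 13.

13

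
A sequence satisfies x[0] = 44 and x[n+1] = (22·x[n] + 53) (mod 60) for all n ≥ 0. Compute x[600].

Computing terms: x[0] = 44, x[1] = 1, x[2] = 15, x[3] = 23, x[4] = 19, x[5] = 51, x[6] = 35, x[7] = 43, x[8] = 39, x[9] = 11, x[10] = 55, x[11] = 3, x[12] = 59, x[13] = 31, x[14] = 15.
Since x[14] = x[2] = 15, the sequence is eventually periodic: after a pre-period of length 2 it cycles with period 12.
For n ≥ 2, x[n] depends only on (n - 2) mod 12. (600 - 2) mod 12 = 10, so x[600] = x[12] = 59.

59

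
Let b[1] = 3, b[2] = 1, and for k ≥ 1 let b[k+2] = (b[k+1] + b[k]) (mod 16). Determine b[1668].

Computing terms: b[1] = 3, b[2] = 1, b[3] = 4, b[4] = 5, b[5] = 9, b[6] = 14, b[7] = 7, b[8] = 5, b[9] = 12, b[10] = 1, b[11] = 13, b[12] = 14, b[13] = 11, b[14] = 9, b[15] = 4, b[16] = 13, b[17] = 1, b[18] = 14, b[19] = 15, b[20] = 13, b[21] = 12, b[22] = 9, b[23] = 5, b[24] = 14, b[25] = 3, b[26] = 1.
The sequence repeats with period 24.
(1668 - 1) mod 24 = 11, so b[1668] = b[12] = 14.

14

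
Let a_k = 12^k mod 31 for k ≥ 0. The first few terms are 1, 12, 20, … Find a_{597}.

Computing terms: a_0 = 1; a_1 = 12; a_2 = 20; a_3 = 23; a_4 = 28; a_5 = 26; a_6 = 2; a_7 = 24; a_8 = 9; a_9 = 15; a_{10} = 25; a_{11} = 21; a_{12} = 4; a_{13} = 17; a_{14} = 18; a_{15} = 30; a_{16} = 19; a_{17} = 11; a_{18} = 8; a_{19} = 3; a_{20} = 5; a_{21} = 29; a_{22} = 7; a_{23} = 22; a_{24} = 16; a_{25} = 6; a_{26} = 10; a_{27} = 27; a_{28} = 14; a_{29} = 13; a_{30} = 1.
Since a_{30} = a_0 = 1, the sequence is periodic with period 30.
So a_{597} = a_{0 + ((597-0) mod 30)} = a_{27} = 27.

27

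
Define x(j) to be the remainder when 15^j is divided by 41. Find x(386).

We have x(1) = 15; x(2) = 20; x(3) = 13; x(4) = 31; x(5) = 14; x(6) = 5; x(7) = 34; x(8) = 18; x(9) = 24; x(10) = 32; x(11) = 29; x(12) = 25; x(13) = 6; x(14) = 8; x(15) = 38; x(16) = 37; x(17) = 22; x(18) = 2; x(19) = 30; x(20) = 40; x(21) = 26; x(22) = 21; x(23) = 28; x(24) = 10; x(25) = 27; x(26) = 36; x(27) = 7; x(28) = 23; x(29) = 17; x(30) = 9; x(31) = 12; x(32) = 16; x(33) = 35; x(34) = 33; x(35) = 3; x(36) = 4; x(37) = 19; x(38) = 39; x(39) = 11; x(40) = 1; x(41) = 15.
The sequence repeats with period 40.
So x(386) = x(1 + ((386-1) mod 40)) = x(26) = 36.

36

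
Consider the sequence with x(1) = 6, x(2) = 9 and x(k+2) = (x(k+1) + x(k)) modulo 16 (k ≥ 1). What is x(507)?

15

x(1) = 6; x(2) = 9; x(3) = 15; x(4) = 8; x(5) = 7; x(6) = 15; x(7) = 6; x(8) = 5; x(9) = 11; x(10) = 0; x(11) = 11; x(12) = 11; x(13) = 6; x(14) = 1; x(15) = 7; x(16) = 8; x(17) = 15; x(18) = 7; x(19) = 6; x(20) = 13; x(21) = 3; x(22) = 0; x(23) = 3; x(24) = 3; x(25) = 6; x(26) = 9.
The sequence repeats with period 24.
(507 - 1) mod 24 = 2, so x(507) = x(3) = 15.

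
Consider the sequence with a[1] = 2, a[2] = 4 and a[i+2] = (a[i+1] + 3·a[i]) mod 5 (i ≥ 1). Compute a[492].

We have a[1] = 2, a[2] = 4, a[3] = 0, a[4] = 2, a[5] = 2, a[6] = 3, a[7] = 4, a[8] = 3, a[9] = 0, a[10] = 4, a[11] = 4, a[12] = 1, a[13] = 3, a[14] = 1, a[15] = 0, a[16] = 3, a[17] = 3, a[18] = 2, a[19] = 1, a[20] = 2, a[21] = 0, a[22] = 1, a[23] = 1, a[24] = 4, a[25] = 2, a[26] = 4.
The sequence repeats with period 24.
(492 - 1) mod 24 = 11, so a[492] = a[12] = 1.

1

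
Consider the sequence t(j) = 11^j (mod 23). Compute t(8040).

Computing terms: t(0) = 1, t(1) = 11, t(2) = 6, t(3) = 20, t(4) = 13, t(5) = 5, t(6) = 9, t(7) = 7, t(8) = 8, t(9) = 19, t(10) = 2, t(11) = 22, t(12) = 12, t(13) = 17, t(14) = 3, t(15) = 10, t(16) = 18, t(17) = 14, t(18) = 16, t(19) = 15, t(20) = 4, t(21) = 21, t(22) = 1.
Since t(22) = t(0) = 1, the sequence is periodic with period 22.
(8040 - 0) mod 22 = 10, so t(8040) = t(10) = 2.

2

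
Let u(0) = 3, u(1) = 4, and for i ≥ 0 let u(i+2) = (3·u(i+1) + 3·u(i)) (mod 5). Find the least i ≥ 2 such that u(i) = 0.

3

Listing terms: u(0) = 3; u(1) = 4; u(2) = 1; u(3) = 0; u(4) = 3; u(5) = 4.
The sequence repeats with period 4.
The value 0 first appears (with i ≥ 2) at u(3).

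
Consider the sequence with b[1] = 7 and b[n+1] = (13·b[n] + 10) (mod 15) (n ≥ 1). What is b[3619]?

13

We have b[1] = 7,  b[2] = 11,  b[3] = 3,  b[4] = 4,  b[5] = 2,  b[6] = 6,  b[7] = 13,  b[8] = 14,  b[9] = 12,  b[10] = 1,  b[11] = 8,  b[12] = 9,  b[13] = 7.
Since b[13] = b[1] = 7, the sequence is periodic with period 12.
So b[3619] = b[1 + ((3619-1) mod 12)] = b[7] = 13.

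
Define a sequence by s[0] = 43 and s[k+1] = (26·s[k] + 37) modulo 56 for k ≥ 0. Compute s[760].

27

s[0] = 43; s[1] = 35; s[2] = 51; s[3] = 19; s[4] = 27; s[5] = 11; s[6] = 43.
The sequence repeats with period 6.
So s[760] = s[0 + ((760-0) mod 6)] = s[4] = 27.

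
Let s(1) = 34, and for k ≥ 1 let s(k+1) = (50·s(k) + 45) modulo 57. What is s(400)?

20

We have s(1) = 34; s(2) = 35; s(3) = 28; s(4) = 20; s(5) = 19; s(6) = 26; s(7) = 34.
The sequence repeats with period 6.
(400 - 1) mod 6 = 3, so s(400) = s(4) = 20.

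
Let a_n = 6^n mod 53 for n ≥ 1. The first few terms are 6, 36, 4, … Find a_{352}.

We have a_1 = 6; a_2 = 36; a_3 = 4; a_4 = 24; a_5 = 38; a_6 = 16; a_7 = 43; a_8 = 46; a_9 = 11; a_{10} = 13; a_{11} = 25; a_{12} = 44; a_{13} = 52; a_{14} = 47; a_{15} = 17; a_{16} = 49; a_{17} = 29; a_{18} = 15; a_{19} = 37; a_{20} = 10; a_{21} = 7; a_{22} = 42; a_{23} = 40; a_{24} = 28; a_{25} = 9; a_{26} = 1; a_{27} = 6.
Since a_{27} = a_1 = 6, the sequence is periodic with period 26.
So a_{352} = a_{1 + ((352-1) mod 26)} = a_{14} = 47.

47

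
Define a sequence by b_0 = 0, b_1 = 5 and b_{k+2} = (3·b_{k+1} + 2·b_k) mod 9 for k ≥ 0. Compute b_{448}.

6

b_0 = 0,  b_1 = 5,  b_2 = 6,  b_3 = 1,  b_4 = 6,  b_5 = 2,  b_6 = 0,  b_7 = 4,  b_8 = 3,  b_9 = 8,  b_{10} = 3,  b_{11} = 7,  b_{12} = 0,  b_{13} = 5.
The sequence repeats with period 12.
(448 - 0) mod 12 = 4, so b_{448} = b_4 = 6.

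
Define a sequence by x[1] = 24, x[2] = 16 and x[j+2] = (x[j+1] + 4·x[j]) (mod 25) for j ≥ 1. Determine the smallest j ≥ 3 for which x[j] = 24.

5

Listing terms: x[1] = 24,  x[2] = 16,  x[3] = 12,  x[4] = 1,  x[5] = 24,  x[6] = 3,  x[7] = 24,  x[8] = 11,  x[9] = 7,  x[10] = 1,  x[11] = 4,  x[12] = 8,  x[13] = 24,  x[14] = 6,  x[15] = 2,  x[16] = 1,  x[17] = 9,  x[18] = 13,  x[19] = 24,  x[20] = 1,  x[21] = 22,  x[22] = 1,  x[23] = 14,  x[24] = 18,  x[25] = 24,  x[26] = 21,  x[27] = 17,  x[28] = 1,  x[29] = 19,  x[30] = 23,  x[31] = 24,  x[32] = 16.
The sequence repeats with period 30.
The value 24 first appears (with j ≥ 3) at x[5].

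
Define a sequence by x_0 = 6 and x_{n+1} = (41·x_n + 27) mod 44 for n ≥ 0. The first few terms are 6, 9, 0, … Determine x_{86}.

x_0 = 6, x_1 = 9, x_2 = 0, x_3 = 27, x_4 = 34, x_5 = 13, x_6 = 32, x_7 = 19, x_8 = 14, x_9 = 29, x_{10} = 28, x_{11} = 31, x_{12} = 22, x_{13} = 5, x_{14} = 12, x_{15} = 35, x_{16} = 10, x_{17} = 41, x_{18} = 36, x_{19} = 7, x_{20} = 6.
Since x_{20} = x_0 = 6, the sequence is periodic with period 20.
(86 - 0) mod 20 = 6, so x_{86} = x_6 = 32.

32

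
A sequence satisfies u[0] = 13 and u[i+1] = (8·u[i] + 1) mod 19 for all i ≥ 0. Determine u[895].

Listing terms: u[0] = 13, u[1] = 10, u[2] = 5, u[3] = 3, u[4] = 6, u[5] = 11, u[6] = 13.
The sequence repeats with period 6.
(895 - 0) mod 6 = 1, so u[895] = u[1] = 10.

10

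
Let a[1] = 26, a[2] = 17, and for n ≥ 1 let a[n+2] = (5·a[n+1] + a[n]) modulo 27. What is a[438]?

Computing terms: a[1] = 26; a[2] = 17; a[3] = 3; a[4] = 5; a[5] = 1; a[6] = 10; a[7] = 24; a[8] = 22; a[9] = 26; a[10] = 17.
Since (a[9], a[10]) = (a[1], a[2]) = (26, 17) (two consecutive terms determine the rest), the sequence is periodic with period 8.
(438 - 1) mod 8 = 5, so a[438] = a[6] = 10.

10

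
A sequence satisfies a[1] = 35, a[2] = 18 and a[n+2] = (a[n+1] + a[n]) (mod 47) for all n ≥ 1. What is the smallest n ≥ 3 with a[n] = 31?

10

Listing terms: a[1] = 35, a[2] = 18, a[3] = 6, a[4] = 24, a[5] = 30, a[6] = 7, a[7] = 37, a[8] = 44, a[9] = 34, a[10] = 31, a[11] = 18, a[12] = 2, a[13] = 20, a[14] = 22, a[15] = 42, a[16] = 17, a[17] = 12, a[18] = 29, a[19] = 41, a[20] = 23, a[21] = 17, a[22] = 40, a[23] = 10, a[24] = 3, a[25] = 13, a[26] = 16, a[27] = 29, a[28] = 45, a[29] = 27, a[30] = 25, a[31] = 5, a[32] = 30, a[33] = 35, a[34] = 18.
The sequence repeats with period 32.
The value 31 first appears (with n ≥ 3) at a[10].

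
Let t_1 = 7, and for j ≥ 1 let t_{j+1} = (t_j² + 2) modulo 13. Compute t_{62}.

12

Computing terms: t_1 = 7, t_2 = 12, t_3 = 3, t_4 = 11, t_5 = 6, t_6 = 12.
Since t_6 = t_2 = 12, the sequence is eventually periodic: after a pre-period of length 1 it cycles with period 4.
For j ≥ 2, t_j depends only on (j - 2) mod 4. (62 - 2) mod 4 = 0, so t_{62} = t_2 = 12.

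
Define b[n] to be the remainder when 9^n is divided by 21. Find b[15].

15

We have b[1] = 9,  b[2] = 18,  b[3] = 15,  b[4] = 9.
The sequence repeats with period 3.
(15 - 1) mod 3 = 2, so b[15] = b[3] = 15.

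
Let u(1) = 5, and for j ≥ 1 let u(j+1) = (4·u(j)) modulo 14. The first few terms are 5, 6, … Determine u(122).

6

u(1) = 5; u(2) = 6; u(3) = 10; u(4) = 12; u(5) = 6.
Since u(5) = u(2) = 6, the sequence is eventually periodic: after a pre-period of length 1 it cycles with period 3.
For j ≥ 2, u(j) depends only on (j - 2) mod 3. (122 - 2) mod 3 = 0, so u(122) = u(2) = 6.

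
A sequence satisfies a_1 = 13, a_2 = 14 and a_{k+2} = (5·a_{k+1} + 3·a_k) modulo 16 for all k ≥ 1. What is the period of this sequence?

Computing terms: a_1 = 13, a_2 = 14, a_3 = 13, a_4 = 11, a_5 = 14, a_6 = 7, a_7 = 13, a_8 = 6, a_9 = 5, a_{10} = 11, a_{11} = 6, a_{12} = 15, a_{13} = 13, a_{14} = 14.
Since (a_{13}, a_{14}) = (a_1, a_2) = (13, 14) (two consecutive terms determine the rest), the sequence is periodic with period 12.

12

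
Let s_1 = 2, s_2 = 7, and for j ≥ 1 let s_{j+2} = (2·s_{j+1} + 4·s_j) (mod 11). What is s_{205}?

Listing terms: s_1 = 2, s_2 = 7, s_3 = 0, s_4 = 6, s_5 = 1, s_6 = 4, s_7 = 1, s_8 = 7, s_9 = 7, s_{10} = 9, s_{11} = 2, s_{12} = 7.
Since (s_{11}, s_{12}) = (s_1, s_2) = (2, 7) (two consecutive terms determine the rest), the sequence is periodic with period 10.
(205 - 1) mod 10 = 4, so s_{205} = s_5 = 1.

1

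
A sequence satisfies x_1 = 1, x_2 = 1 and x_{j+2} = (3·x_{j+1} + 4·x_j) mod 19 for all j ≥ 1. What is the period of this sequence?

x_1 = 1; x_2 = 1; x_3 = 7; x_4 = 6; x_5 = 8; x_6 = 10; x_7 = 5; x_8 = 17; x_9 = 14; x_{10} = 15; x_{11} = 6; x_{12} = 2; x_{13} = 11; x_{14} = 3; x_{15} = 15; x_{16} = 0; x_{17} = 3; x_{18} = 9; x_{19} = 1; x_{20} = 1.
The sequence repeats with period 18.

18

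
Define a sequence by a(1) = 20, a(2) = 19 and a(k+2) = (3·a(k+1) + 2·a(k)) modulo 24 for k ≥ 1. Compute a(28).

We have a(1) = 20; a(2) = 19; a(3) = 1; a(4) = 17; a(5) = 5; a(6) = 1; a(7) = 13; a(8) = 17; a(9) = 5.
Since (a(8), a(9)) = (a(4), a(5)) = (17, 5) (two consecutive terms determine the rest), the sequence is eventually periodic: after a pre-period of length 3 it cycles with period 4.
For k ≥ 4, a(k) depends only on (k - 4) mod 4. (28 - 4) mod 4 = 0, so a(28) = a(4) = 17.

17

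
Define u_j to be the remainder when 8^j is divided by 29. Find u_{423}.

We have u_1 = 8, u_2 = 6, u_3 = 19, u_4 = 7, u_5 = 27, u_6 = 13, u_7 = 17, u_8 = 20, u_9 = 15, u_{10} = 4, u_{11} = 3, u_{12} = 24, u_{13} = 18, u_{14} = 28, u_{15} = 21, u_{16} = 23, u_{17} = 10, u_{18} = 22, u_{19} = 2, u_{20} = 16, u_{21} = 12, u_{22} = 9, u_{23} = 14, u_{24} = 25, u_{25} = 26, u_{26} = 5, u_{27} = 11, u_{28} = 1, u_{29} = 8.
Since u_{29} = u_1 = 8, the sequence is periodic with period 28.
So u_{423} = u_{1 + ((423-1) mod 28)} = u_3 = 19.

19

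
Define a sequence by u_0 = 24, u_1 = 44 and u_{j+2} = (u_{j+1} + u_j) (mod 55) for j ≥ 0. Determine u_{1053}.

13

Listing terms: u_0 = 24,  u_1 = 44,  u_2 = 13,  u_3 = 2,  u_4 = 15,  u_5 = 17,  u_6 = 32,  u_7 = 49,  u_8 = 26,  u_9 = 20,  u_{10} = 46,  u_{11} = 11,  u_{12} = 2,  u_{13} = 13,  u_{14} = 15,  u_{15} = 28,  u_{16} = 43,  u_{17} = 16,  u_{18} = 4,  u_{19} = 20,  u_{20} = 24,  u_{21} = 44.
Since (u_{20}, u_{21}) = (u_0, u_1) = (24, 44) (two consecutive terms determine the rest), the sequence is periodic with period 20.
(1053 - 0) mod 20 = 13, so u_{1053} = u_{13} = 13.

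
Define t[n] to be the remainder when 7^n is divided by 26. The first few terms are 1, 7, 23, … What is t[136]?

9

Computing terms: t[0] = 1, t[1] = 7, t[2] = 23, t[3] = 5, t[4] = 9, t[5] = 11, t[6] = 25, t[7] = 19, t[8] = 3, t[9] = 21, t[10] = 17, t[11] = 15, t[12] = 1.
The sequence repeats with period 12.
(136 - 0) mod 12 = 4, so t[136] = t[4] = 9.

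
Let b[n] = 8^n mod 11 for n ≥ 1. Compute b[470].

1

Computing terms: b[1] = 8, b[2] = 9, b[3] = 6, b[4] = 4, b[5] = 10, b[6] = 3, b[7] = 2, b[8] = 5, b[9] = 7, b[10] = 1, b[11] = 8.
Since b[11] = b[1] = 8, the sequence is periodic with period 10.
So b[470] = b[1 + ((470-1) mod 10)] = b[10] = 1.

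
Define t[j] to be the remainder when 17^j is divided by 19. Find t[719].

9

Computing terms: t[1] = 17,  t[2] = 4,  t[3] = 11,  t[4] = 16,  t[5] = 6,  t[6] = 7,  t[7] = 5,  t[8] = 9,  t[9] = 1,  t[10] = 17.
The sequence repeats with period 9.
(719 - 1) mod 9 = 7, so t[719] = t[8] = 9.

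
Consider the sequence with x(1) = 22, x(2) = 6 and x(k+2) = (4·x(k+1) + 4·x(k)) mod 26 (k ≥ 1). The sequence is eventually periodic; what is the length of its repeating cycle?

21

x(1) = 22, x(2) = 6, x(3) = 8, x(4) = 4, x(5) = 22, x(6) = 0, x(7) = 10, x(8) = 14, x(9) = 18, x(10) = 24, x(11) = 12, x(12) = 14, x(13) = 0, x(14) = 4, x(15) = 16, x(16) = 2, x(17) = 20, x(18) = 10, x(19) = 16, x(20) = 0, x(21) = 12, x(22) = 22, x(23) = 6.
The sequence repeats with period 21.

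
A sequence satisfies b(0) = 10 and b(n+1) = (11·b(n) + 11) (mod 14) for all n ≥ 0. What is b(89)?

5

b(0) = 10; b(1) = 9; b(2) = 12; b(3) = 3; b(4) = 2; b(5) = 5; b(6) = 10.
Since b(6) = b(0) = 10, the sequence is periodic with period 6.
(89 - 0) mod 6 = 5, so b(89) = b(5) = 5.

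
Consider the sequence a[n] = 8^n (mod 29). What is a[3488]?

a[1] = 8,  a[2] = 6,  a[3] = 19,  a[4] = 7,  a[5] = 27,  a[6] = 13,  a[7] = 17,  a[8] = 20,  a[9] = 15,  a[10] = 4,  a[11] = 3,  a[12] = 24,  a[13] = 18,  a[14] = 28,  a[15] = 21,  a[16] = 23,  a[17] = 10,  a[18] = 22,  a[19] = 2,  a[20] = 16,  a[21] = 12,  a[22] = 9,  a[23] = 14,  a[24] = 25,  a[25] = 26,  a[26] = 5,  a[27] = 11,  a[28] = 1,  a[29] = 8.
Since a[29] = a[1] = 8, the sequence is periodic with period 28.
So a[3488] = a[1 + ((3488-1) mod 28)] = a[16] = 23.

23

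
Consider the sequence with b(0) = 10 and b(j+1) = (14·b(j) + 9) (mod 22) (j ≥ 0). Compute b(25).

21

Listing terms: b(0) = 10; b(1) = 17; b(2) = 5; b(3) = 13; b(4) = 15; b(5) = 21; b(6) = 17.
Since b(6) = b(1) = 17, the sequence is eventually periodic: after a pre-period of length 1 it cycles with period 5.
For j ≥ 1, b(j) depends only on (j - 1) mod 5. (25 - 1) mod 5 = 4, so b(25) = b(5) = 21.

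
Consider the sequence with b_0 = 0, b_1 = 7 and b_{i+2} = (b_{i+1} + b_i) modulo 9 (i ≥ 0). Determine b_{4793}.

b_0 = 0, b_1 = 7, b_2 = 7, b_3 = 5, b_4 = 3, b_5 = 8, b_6 = 2, b_7 = 1, b_8 = 3, b_9 = 4, b_{10} = 7, b_{11} = 2, b_{12} = 0, b_{13} = 2, b_{14} = 2, b_{15} = 4, b_{16} = 6, b_{17} = 1, b_{18} = 7, b_{19} = 8, b_{20} = 6, b_{21} = 5, b_{22} = 2, b_{23} = 7, b_{24} = 0, b_{25} = 7.
The sequence repeats with period 24.
So b_{4793} = b_{0 + ((4793-0) mod 24)} = b_{17} = 1.

1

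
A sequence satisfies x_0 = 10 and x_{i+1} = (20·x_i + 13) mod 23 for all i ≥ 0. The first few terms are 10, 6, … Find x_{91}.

5

Listing terms: x_0 = 10, x_1 = 6, x_2 = 18, x_3 = 5, x_4 = 21, x_5 = 19, x_6 = 2, x_7 = 7, x_8 = 15, x_9 = 14, x_{10} = 17, x_{11} = 8, x_{12} = 12, x_{13} = 0, x_{14} = 13, x_{15} = 20, x_{16} = 22, x_{17} = 16, x_{18} = 11, x_{19} = 3, x_{20} = 4, x_{21} = 1, x_{22} = 10.
The sequence repeats with period 22.
(91 - 0) mod 22 = 3, so x_{91} = x_3 = 5.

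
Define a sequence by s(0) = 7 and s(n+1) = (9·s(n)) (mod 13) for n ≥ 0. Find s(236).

Computing terms: s(0) = 7,  s(1) = 11,  s(2) = 8,  s(3) = 7.
The sequence repeats with period 3.
So s(236) = s(0 + ((236-0) mod 3)) = s(2) = 8.

8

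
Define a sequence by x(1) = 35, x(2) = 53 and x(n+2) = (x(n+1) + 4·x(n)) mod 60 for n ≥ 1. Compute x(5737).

x(1) = 35,  x(2) = 53,  x(3) = 13,  x(4) = 45,  x(5) = 37,  x(6) = 37,  x(7) = 5,  x(8) = 33,  x(9) = 53,  x(10) = 5,  x(11) = 37,  x(12) = 57,  x(13) = 25,  x(14) = 13,  x(15) = 53,  x(16) = 45,  x(17) = 17,  x(18) = 17,  x(19) = 25,  x(20) = 33,  x(21) = 13,  x(22) = 25,  x(23) = 17,  x(24) = 57,  x(25) = 5,  x(26) = 53,  x(27) = 13.
Since (x(26), x(27)) = (x(2), x(3)) = (53, 13) (two consecutive terms determine the rest), the sequence is eventually periodic: after a pre-period of length 1 it cycles with period 24.
For n ≥ 2, x(n) depends only on (n - 2) mod 24. (5737 - 2) mod 24 = 23, so x(5737) = x(25) = 5.

5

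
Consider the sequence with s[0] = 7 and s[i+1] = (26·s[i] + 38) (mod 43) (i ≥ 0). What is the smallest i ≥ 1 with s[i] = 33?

We have s[0] = 7; s[1] = 5; s[2] = 39; s[3] = 20; s[4] = 42; s[5] = 12; s[6] = 6; s[7] = 22; s[8] = 8; s[9] = 31; s[10] = 27; s[11] = 9; s[12] = 14; s[13] = 15; s[14] = 41; s[15] = 29; s[16] = 18; s[17] = 33; s[18] = 36; s[19] = 28; s[20] = 35; s[21] = 2; s[22] = 4; s[23] = 13; s[24] = 32; s[25] = 10; s[26] = 40; s[27] = 3; s[28] = 30; s[29] = 1; s[30] = 21; s[31] = 25; s[32] = 0; s[33] = 38; s[34] = 37; s[35] = 11; s[36] = 23; s[37] = 34; s[38] = 19; s[39] = 16; s[40] = 24; s[41] = 17; s[42] = 7.
Since s[42] = s[0] = 7, the sequence is periodic with period 42.
The value 33 first appears (with i ≥ 1) at s[17].

17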